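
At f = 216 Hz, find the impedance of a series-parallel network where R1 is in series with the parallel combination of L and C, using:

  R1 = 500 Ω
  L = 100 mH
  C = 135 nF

Step 1 — Angular frequency: ω = 2π·f = 2π·216 = 1357 rad/s.
Step 2 — Component impedances:
  R1: Z = R = 500 Ω
  L: Z = jωL = j·1357·0.1 = 0 + j135.7 Ω
  C: Z = 1/(jωC) = -j/(ω·C) = 0 - j5458 Ω
Step 3 — Parallel branch: L || C = 1/(1/L + 1/C) = 0 + j139.2 Ω.
Step 4 — Series with R1: Z_total = R1 + (L || C) = 500 + j139.2 Ω = 519∠15.6° Ω.

Z = 500 + j139.2 Ω = 519∠15.6° Ω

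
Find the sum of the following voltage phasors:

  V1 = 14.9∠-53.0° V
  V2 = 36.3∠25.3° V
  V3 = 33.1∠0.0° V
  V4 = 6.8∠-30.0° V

Step 1 — Convert each phasor to rectangular form:
  V1 = 14.9·(cos(-53.0°) + j·sin(-53.0°)) = 8.967 - j11.9 V
  V2 = 36.3·(cos(25.3°) + j·sin(25.3°)) = 32.82 + j15.51 V
  V3 = 33.1·(cos(0.0°) + j·sin(0.0°)) = 33.1 V
  V4 = 6.8·(cos(-30.0°) + j·sin(-30.0°)) = 5.889 - j3.4 V
Step 2 — Sum components: V_total = 80.77 + j0.2134 V.
Step 3 — Convert to polar: |V_total| = 80.77 V, ∠V_total = 0.2°.

V_total = 80.77∠0.2° V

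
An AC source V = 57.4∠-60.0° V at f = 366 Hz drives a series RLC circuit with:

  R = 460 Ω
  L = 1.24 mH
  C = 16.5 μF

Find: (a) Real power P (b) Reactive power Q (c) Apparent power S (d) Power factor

Step 1 — Angular frequency: ω = 2π·f = 2π·366 = 2300 rad/s.
Step 2 — Component impedances:
  R: Z = R = 460 Ω
  L: Z = jωL = j·2300·0.00124 = 0 + j2.852 Ω
  C: Z = 1/(jωC) = -j/(ω·C) = 0 - j26.35 Ω
Step 3 — Series combination: Z_total = R + L + C = 460 - j23.5 Ω = 460.6∠-2.9° Ω.
Step 4 — Source phasor: V = 57.4∠-60.0° V = 28.7 - j49.71 V.
Step 5 — Current: I = V / Z = 0.06774 - j0.1046 A = 0.1246∠-57.1° A.
Step 6 — Complex power: S = V·I* = 7.144 - j0.365 VA.
Step 7 — Real power: P = Re(S) = 7.144 W.
Step 8 — Reactive power: Q = Im(S) = -0.365 VAR.
Step 9 — Apparent power: |S| = 7.153 VA.
Step 10 — Power factor: PF = P/|S| = 0.9987 (leading).

(a) P = 7.144 W  (b) Q = -0.365 VAR  (c) S = 7.153 VA  (d) PF = 0.9987 (leading)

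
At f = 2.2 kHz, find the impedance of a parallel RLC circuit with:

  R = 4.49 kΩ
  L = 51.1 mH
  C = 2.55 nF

Step 1 — Angular frequency: ω = 2π·f = 2π·2200 = 1.382e+04 rad/s.
Step 2 — Component impedances:
  R: Z = R = 4490 Ω
  L: Z = jωL = j·1.382e+04·0.0511 = 0 + j706.4 Ω
  C: Z = 1/(jωC) = -j/(ω·C) = 0 - j2.837e+04 Ω
Step 3 — Parallel combination: 1/Z_total = 1/R + 1/L + 1/C; Z_total = 113.9 + j706 Ω = 715.1∠80.8° Ω.

Z = 113.9 + j706 Ω = 715.1∠80.8° Ω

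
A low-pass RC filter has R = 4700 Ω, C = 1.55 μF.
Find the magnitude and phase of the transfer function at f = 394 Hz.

Step 1 — Angular frequency: ω = 2π·394 = 2476 rad/s.
Step 2 — Transfer function: H(jω) = 1/(1 + jωRC).
Step 3 — Denominator: 1 + jωRC = 1 + j·2476·4700·1.55e-06 = 1 + j18.03.
Step 4 — H = 0.003065 - j0.05528.
Step 5 — Magnitude: |H| = 0.05536 (-25.1 dB); phase: φ = -86.8°.

|H| = 0.05536 (-25.1 dB), φ = -86.8°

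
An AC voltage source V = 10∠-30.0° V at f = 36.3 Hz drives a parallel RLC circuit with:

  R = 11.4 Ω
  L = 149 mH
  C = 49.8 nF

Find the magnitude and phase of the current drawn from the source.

Step 1 — Angular frequency: ω = 2π·f = 2π·36.3 = 228.1 rad/s.
Step 2 — Component impedances:
  R: Z = R = 11.4 Ω
  L: Z = jωL = j·228.1·0.149 = 0 + j33.98 Ω
  C: Z = 1/(jωC) = -j/(ω·C) = 0 - j8.804e+04 Ω
Step 3 — Parallel combination: 1/Z_total = 1/R + 1/L + 1/C; Z_total = 10.25 + j3.436 Ω = 10.81∠18.5° Ω.
Step 4 — Source phasor: V = 10∠-30.0° V = 8.66 - j5 V.
Step 5 — Ohm's law: I = V / Z_total = (8.66 - j5) / (10.25 + j3.436) = 0.6126 - j0.6933 A.
Step 6 — Convert to polar: |I| = 0.9252 A, ∠I = -48.5°.

I = 0.9252∠-48.5° A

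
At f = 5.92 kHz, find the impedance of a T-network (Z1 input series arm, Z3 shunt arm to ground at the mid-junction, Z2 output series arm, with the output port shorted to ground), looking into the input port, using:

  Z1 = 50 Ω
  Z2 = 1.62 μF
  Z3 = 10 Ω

Step 1 — Angular frequency: ω = 2π·f = 2π·5920 = 3.72e+04 rad/s.
Step 2 — Component impedances:
  Z1: Z = R = 50 Ω
  Z2: Z = 1/(jωC) = -j/(ω·C) = 0 - j16.6 Ω
  Z3: Z = R = 10 Ω
Step 3 — With the output port shorted to ground, the output series arm Z2 runs from the junction to ground; the shunt arm Z3 also runs from the junction to ground. They appear in parallel: Z3 || Z2 = 7.336 - j4.421 Ω.
Step 4 — Series with input arm Z1: Z_in = Z1 + (Z3 || Z2) = 57.34 - j4.421 Ω = 57.51∠-4.4° Ω.

Z = 57.34 - j4.421 Ω = 57.51∠-4.4° Ω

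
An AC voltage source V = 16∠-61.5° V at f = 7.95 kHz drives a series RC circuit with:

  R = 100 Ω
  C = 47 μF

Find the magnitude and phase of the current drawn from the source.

Step 1 — Angular frequency: ω = 2π·f = 2π·7950 = 4.995e+04 rad/s.
Step 2 — Component impedances:
  R: Z = R = 100 Ω
  C: Z = 1/(jωC) = -j/(ω·C) = 0 - j0.4259 Ω
Step 3 — Series combination: Z_total = R + C = 100 - j0.4259 Ω = 100∠-0.2° Ω.
Step 4 — Source phasor: V = 16∠-61.5° V = 7.635 - j14.06 V.
Step 5 — Ohm's law: I = V / Z_total = (7.635 - j14.06) / (100 - j0.4259) = 0.07694 - j0.1403 A.
Step 6 — Convert to polar: |I| = 0.16 A, ∠I = -61.3°.

I = 0.16∠-61.3° A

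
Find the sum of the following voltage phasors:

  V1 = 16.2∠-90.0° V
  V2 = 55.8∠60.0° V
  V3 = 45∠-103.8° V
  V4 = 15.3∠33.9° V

Step 1 — Convert each phasor to rectangular form:
  V1 = 16.2·(cos(-90.0°) + j·sin(-90.0°)) = 0 - j16.2 V
  V2 = 55.8·(cos(60.0°) + j·sin(60.0°)) = 27.9 + j48.32 V
  V3 = 45·(cos(-103.8°) + j·sin(-103.8°)) = -10.73 - j43.7 V
  V4 = 15.3·(cos(33.9°) + j·sin(33.9°)) = 12.7 + j8.534 V
Step 2 — Sum components: V_total = 29.87 - j3.043 V.
Step 3 — Convert to polar: |V_total| = 30.02 V, ∠V_total = -5.8°.

V_total = 30.02∠-5.8° V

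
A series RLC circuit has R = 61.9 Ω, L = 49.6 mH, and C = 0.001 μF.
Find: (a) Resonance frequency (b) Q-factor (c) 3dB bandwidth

Step 1 — Resonance: ω₀ = 1/√(LC) = 1/√(0.0496·1e-09) = 1.42e+05 rad/s.
Step 2 — f₀ = ω₀/(2π) = 2.26e+04 Hz.
Step 3 — Series Q: Q = ω₀L/R = 1.42e+05·0.0496/61.9 = 113.8.
Step 4 — Bandwidth: Δω = ω₀/Q = 1248 rad/s; BW = Δω/(2π) = 198.6 Hz.

(a) f₀ = 2.26e+04 Hz  (b) Q = 113.8  (c) BW = 198.6 Hz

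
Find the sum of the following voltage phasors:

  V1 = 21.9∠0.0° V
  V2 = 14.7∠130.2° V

Step 1 — Convert each phasor to rectangular form:
  V1 = 21.9·(cos(0.0°) + j·sin(0.0°)) = 21.9 V
  V2 = 14.7·(cos(130.2°) + j·sin(130.2°)) = -9.488 + j11.23 V
Step 2 — Sum components: V_total = 12.41 + j11.23 V.
Step 3 — Convert to polar: |V_total| = 16.74 V, ∠V_total = 42.1°.

V_total = 16.74∠42.1° V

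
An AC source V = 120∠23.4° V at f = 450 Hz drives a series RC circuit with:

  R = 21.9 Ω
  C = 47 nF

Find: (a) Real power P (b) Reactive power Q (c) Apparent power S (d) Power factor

Step 1 — Angular frequency: ω = 2π·f = 2π·450 = 2827 rad/s.
Step 2 — Component impedances:
  R: Z = R = 21.9 Ω
  C: Z = 1/(jωC) = -j/(ω·C) = 0 - j7525 Ω
Step 3 — Series combination: Z_total = R + C = 21.9 - j7525 Ω = 7525∠-89.8° Ω.
Step 4 — Source phasor: V = 120∠23.4° V = 110.1 + j47.66 V.
Step 5 — Current: I = V / Z = -0.006291 + j0.01465 A = 0.01595∠113.2° A.
Step 6 — Complex power: S = V·I* = 0.005569 - j1.914 VA.
Step 7 — Real power: P = Re(S) = 0.005569 W.
Step 8 — Reactive power: Q = Im(S) = -1.914 VAR.
Step 9 — Apparent power: |S| = 1.914 VA.
Step 10 — Power factor: PF = P/|S| = 0.00291 (leading).

(a) P = 0.005569 W  (b) Q = -1.914 VAR  (c) S = 1.914 VA  (d) PF = 0.00291 (leading)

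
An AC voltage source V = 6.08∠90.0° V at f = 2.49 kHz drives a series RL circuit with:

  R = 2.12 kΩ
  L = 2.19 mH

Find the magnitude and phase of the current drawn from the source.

Step 1 — Angular frequency: ω = 2π·f = 2π·2490 = 1.565e+04 rad/s.
Step 2 — Component impedances:
  R: Z = R = 2120 Ω
  L: Z = jωL = j·1.565e+04·0.00219 = 0 + j34.26 Ω
Step 3 — Series combination: Z_total = R + L = 2120 + j34.26 Ω = 2120∠0.9° Ω.
Step 4 — Source phasor: V = 6.08∠90.0° V = 0 + j6.08 V.
Step 5 — Ohm's law: I = V / Z_total = (0 + j6.08) / (2120 + j34.26) = 4.634e-05 + j0.002867 A.
Step 6 — Convert to polar: |I| = 0.002868 A, ∠I = 89.1°.

I = 0.002868∠89.1° A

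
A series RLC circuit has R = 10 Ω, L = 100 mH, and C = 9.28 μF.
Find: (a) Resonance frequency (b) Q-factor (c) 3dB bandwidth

Step 1 — Resonance condition Im(Z)=0 gives ω₀ = 1/√(LC).
Step 2 — ω₀ = 1/√(0.1·9.28e-06) = 1038 rad/s.
Step 3 — f₀ = ω₀/(2π) = 165.2 Hz.
Step 4 — Series Q: Q = ω₀L/R = 1038·0.1/10 = 10.38.
Step 5 — 3dB bandwidth: Δω = ω₀/Q = 100 rad/s; BW = Δω/(2π) = 15.92 Hz.

(a) f₀ = 165.2 Hz  (b) Q = 10.38  (c) BW = 15.92 Hz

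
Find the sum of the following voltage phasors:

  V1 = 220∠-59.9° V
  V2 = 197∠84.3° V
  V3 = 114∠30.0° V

Step 1 — Convert each phasor to rectangular form:
  V1 = 220·(cos(-59.9°) + j·sin(-59.9°)) = 110.3 - j190.3 V
  V2 = 197·(cos(84.3°) + j·sin(84.3°)) = 19.57 + j196 V
  V3 = 114·(cos(30.0°) + j·sin(30.0°)) = 98.73 + j57 V
Step 2 — Sum components: V_total = 228.6 + j62.69 V.
Step 3 — Convert to polar: |V_total| = 237.1 V, ∠V_total = 15.3°.

V_total = 237.1∠15.3° V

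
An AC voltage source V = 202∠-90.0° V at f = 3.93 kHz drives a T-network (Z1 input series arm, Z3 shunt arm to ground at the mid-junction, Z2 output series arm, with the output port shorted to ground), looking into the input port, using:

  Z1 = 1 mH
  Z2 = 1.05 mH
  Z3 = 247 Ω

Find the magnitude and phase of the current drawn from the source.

Step 1 — Angular frequency: ω = 2π·f = 2π·3930 = 2.469e+04 rad/s.
Step 2 — Component impedances:
  Z1: Z = jωL = j·2.469e+04·0.001 = 0 + j24.69 Ω
  Z2: Z = jωL = j·2.469e+04·0.00105 = 0 + j25.93 Ω
  Z3: Z = R = 247 Ω
Step 3 — With the output port shorted to ground, the output series arm Z2 runs from the junction to ground; the shunt arm Z3 also runs from the junction to ground. They appear in parallel: Z3 || Z2 = 2.692 + j25.64 Ω.
Step 4 — Series with input arm Z1: Z_in = Z1 + (Z3 || Z2) = 2.692 + j50.34 Ω = 50.41∠86.9° Ω.
Step 5 — Source phasor: V = 202∠-90.0° V = 0 - j202 V.
Step 6 — Ohm's law: I = V / Z_total = (0 - j202) / (2.692 + j50.34) = -4.001 - j0.214 A.
Step 7 — Convert to polar: |I| = 4.007 A, ∠I = -176.9°.

I = 4.007∠-176.9° A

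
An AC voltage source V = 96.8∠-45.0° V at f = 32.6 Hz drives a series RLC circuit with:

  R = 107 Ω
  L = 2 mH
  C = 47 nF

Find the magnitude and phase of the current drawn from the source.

Step 1 — Angular frequency: ω = 2π·f = 2π·32.6 = 204.8 rad/s.
Step 2 — Component impedances:
  R: Z = R = 107 Ω
  L: Z = jωL = j·204.8·0.002 = 0 + j0.4097 Ω
  C: Z = 1/(jωC) = -j/(ω·C) = 0 - j1.039e+05 Ω
Step 3 — Series combination: Z_total = R + L + C = 107 - j1.039e+05 Ω = 1.039e+05∠-89.9° Ω.
Step 4 — Source phasor: V = 96.8∠-45.0° V = 68.45 - j68.45 V.
Step 5 — Ohm's law: I = V / Z_total = (68.45 - j68.45) / (107 - j1.039e+05) = 0.0006596 + j0.0006583 A.
Step 6 — Convert to polar: |I| = 0.0009319 A, ∠I = 44.9°.

I = 0.0009319∠44.9° A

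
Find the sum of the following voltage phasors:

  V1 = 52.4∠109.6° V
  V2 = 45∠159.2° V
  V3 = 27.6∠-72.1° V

Step 1 — Convert each phasor to rectangular form:
  V1 = 52.4·(cos(109.6°) + j·sin(109.6°)) = -17.58 + j49.36 V
  V2 = 45·(cos(159.2°) + j·sin(159.2°)) = -42.07 + j15.98 V
  V3 = 27.6·(cos(-72.1°) + j·sin(-72.1°)) = 8.483 - j26.26 V
Step 2 — Sum components: V_total = -51.16 + j39.08 V.
Step 3 — Convert to polar: |V_total| = 64.38 V, ∠V_total = 142.6°.

V_total = 64.38∠142.6° V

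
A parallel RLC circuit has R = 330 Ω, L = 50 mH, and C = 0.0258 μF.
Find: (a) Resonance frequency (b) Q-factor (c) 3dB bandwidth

Step 1 — Resonance: ω₀ = 1/√(LC) = 1/√(0.05·2.58e-08) = 2.784e+04 rad/s.
Step 2 — f₀ = ω₀/(2π) = 4431 Hz.
Step 3 — Parallel Q: Q = R/(ω₀L) = 330/(2.784e+04·0.05) = 0.237.
Step 4 — Bandwidth: Δω = ω₀/Q = 1.175e+05 rad/s; BW = Δω/(2π) = 1.869e+04 Hz.

(a) f₀ = 4431 Hz  (b) Q = 0.237  (c) BW = 1.869e+04 Hz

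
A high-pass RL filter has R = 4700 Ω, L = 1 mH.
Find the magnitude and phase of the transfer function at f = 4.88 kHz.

Step 1 — Angular frequency: ω = 2π·4880 = 3.066e+04 rad/s.
Step 2 — Transfer function: H(jω) = jωL/(R + jωL).
Step 3 — Numerator jωL = j·30.66; denominator R + jωL = 4700 + j30.66.
Step 4 — H = 4.256e-05 + j0.006524.
Step 5 — Magnitude: |H| = 0.006524 (-43.7 dB); phase: φ = 89.6°.

|H| = 0.006524 (-43.7 dB), φ = 89.6°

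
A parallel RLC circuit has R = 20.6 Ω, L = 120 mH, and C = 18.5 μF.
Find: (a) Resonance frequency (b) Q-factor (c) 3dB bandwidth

Step 1 — Resonance: ω₀ = 1/√(LC) = 1/√(0.12·1.85e-05) = 671.2 rad/s.
Step 2 — f₀ = ω₀/(2π) = 106.8 Hz.
Step 3 — Parallel Q: Q = R/(ω₀L) = 20.6/(671.2·0.12) = 0.2558.
Step 4 — Bandwidth: Δω = ω₀/Q = 2624 rad/s; BW = Δω/(2π) = 417.6 Hz.

(a) f₀ = 106.8 Hz  (b) Q = 0.2558  (c) BW = 417.6 Hz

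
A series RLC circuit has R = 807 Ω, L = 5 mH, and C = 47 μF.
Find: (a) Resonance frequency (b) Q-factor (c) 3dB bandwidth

Step 1 — Resonance: ω₀ = 1/√(LC) = 1/√(0.005·4.7e-05) = 2063 rad/s.
Step 2 — f₀ = ω₀/(2π) = 328.3 Hz.
Step 3 — Series Q: Q = ω₀L/R = 2063·0.005/807 = 0.01278.
Step 4 — Bandwidth: Δω = ω₀/Q = 1.614e+05 rad/s; BW = Δω/(2π) = 2.569e+04 Hz.

(a) f₀ = 328.3 Hz  (b) Q = 0.01278  (c) BW = 2.569e+04 Hz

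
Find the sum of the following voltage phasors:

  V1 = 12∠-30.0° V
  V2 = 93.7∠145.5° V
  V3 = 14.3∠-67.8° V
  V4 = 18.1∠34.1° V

Step 1 — Convert each phasor to rectangular form:
  V1 = 12·(cos(-30.0°) + j·sin(-30.0°)) = 10.39 - j6 V
  V2 = 93.7·(cos(145.5°) + j·sin(145.5°)) = -77.22 + j53.07 V
  V3 = 14.3·(cos(-67.8°) + j·sin(-67.8°)) = 5.403 - j13.24 V
  V4 = 18.1·(cos(34.1°) + j·sin(34.1°)) = 14.99 + j10.15 V
Step 2 — Sum components: V_total = -46.44 + j43.98 V.
Step 3 — Convert to polar: |V_total| = 63.96 V, ∠V_total = 136.6°.

V_total = 63.96∠136.6° V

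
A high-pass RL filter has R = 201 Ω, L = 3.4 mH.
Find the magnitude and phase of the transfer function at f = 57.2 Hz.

Step 1 — Angular frequency: ω = 2π·57.2 = 359.4 rad/s.
Step 2 — Transfer function: H(jω) = jωL/(R + jωL).
Step 3 — Numerator jωL = j·1.222; denominator R + jωL = 201 + j1.222.
Step 4 — H = 3.696e-05 + j0.006079.
Step 5 — Magnitude: |H| = 0.006079 (-44.3 dB); phase: φ = 89.7°.

|H| = 0.006079 (-44.3 dB), φ = 89.7°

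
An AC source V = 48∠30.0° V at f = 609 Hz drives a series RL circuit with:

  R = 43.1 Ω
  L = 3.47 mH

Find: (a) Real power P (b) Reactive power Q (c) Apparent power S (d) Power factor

Step 1 — Angular frequency: ω = 2π·f = 2π·609 = 3826 rad/s.
Step 2 — Component impedances:
  R: Z = R = 43.1 Ω
  L: Z = jωL = j·3826·0.00347 = 0 + j13.28 Ω
Step 3 — Series combination: Z_total = R + L = 43.1 + j13.28 Ω = 45.1∠17.1° Ω.
Step 4 — Source phasor: V = 48∠30.0° V = 41.57 + j24 V.
Step 5 — Current: I = V / Z = 1.038 + j0.2372 A = 1.064∠12.9° A.
Step 6 — Complex power: S = V·I* = 48.82 + j15.04 VA.
Step 7 — Real power: P = Re(S) = 48.82 W.
Step 8 — Reactive power: Q = Im(S) = 15.04 VAR.
Step 9 — Apparent power: |S| = 51.09 VA.
Step 10 — Power factor: PF = P/|S| = 0.9557 (lagging).

(a) P = 48.82 W  (b) Q = 15.04 VAR  (c) S = 51.09 VA  (d) PF = 0.9557 (lagging)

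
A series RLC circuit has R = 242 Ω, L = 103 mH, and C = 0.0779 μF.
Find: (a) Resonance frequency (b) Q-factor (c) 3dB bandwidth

Step 1 — Resonance: ω₀ = 1/√(LC) = 1/√(0.103·7.79e-08) = 1.116e+04 rad/s.
Step 2 — f₀ = ω₀/(2π) = 1777 Hz.
Step 3 — Series Q: Q = ω₀L/R = 1.116e+04·0.103/242 = 4.752.
Step 4 — Bandwidth: Δω = ω₀/Q = 2350 rad/s; BW = Δω/(2π) = 373.9 Hz.

(a) f₀ = 1777 Hz  (b) Q = 4.752  (c) BW = 373.9 Hz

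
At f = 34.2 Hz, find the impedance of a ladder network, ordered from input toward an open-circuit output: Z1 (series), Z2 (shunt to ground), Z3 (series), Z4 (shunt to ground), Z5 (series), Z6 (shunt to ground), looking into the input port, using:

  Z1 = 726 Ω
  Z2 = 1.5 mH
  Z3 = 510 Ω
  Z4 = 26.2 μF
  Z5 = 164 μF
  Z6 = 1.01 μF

Step 1 — Angular frequency: ω = 2π·f = 2π·34.2 = 214.9 rad/s.
Step 2 — Component impedances:
  Z1: Z = R = 726 Ω
  Z2: Z = jωL = j·214.9·0.0015 = 0 + j0.3223 Ω
  Z3: Z = R = 510 Ω
  Z4: Z = 1/(jωC) = -j/(ω·C) = 0 - j177.6 Ω
  Z5: Z = 1/(jωC) = -j/(ω·C) = 0 - j28.38 Ω
  Z6: Z = 1/(jωC) = -j/(ω·C) = 0 - j4608 Ω
Step 3 — Ladder network (open output): work backward from the far end, alternating series and parallel combinations. Z_in = 726 + j0.3224 Ω = 726∠0.0° Ω.

Z = 726 + j0.3224 Ω = 726∠0.0° Ω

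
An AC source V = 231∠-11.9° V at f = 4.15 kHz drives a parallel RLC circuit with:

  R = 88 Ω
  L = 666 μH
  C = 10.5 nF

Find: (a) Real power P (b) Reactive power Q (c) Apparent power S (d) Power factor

Step 1 — Angular frequency: ω = 2π·f = 2π·4150 = 2.608e+04 rad/s.
Step 2 — Component impedances:
  R: Z = R = 88 Ω
  L: Z = jωL = j·2.608e+04·0.000666 = 0 + j17.37 Ω
  C: Z = 1/(jωC) = -j/(ω·C) = 0 - j3652 Ω
Step 3 — Parallel combination: 1/Z_total = 1/R + 1/L + 1/C; Z_total = 3.329 + j16.79 Ω = 17.12∠78.8° Ω.
Step 4 — Source phasor: V = 231∠-11.9° V = 226 - j47.63 V.
Step 5 — Current: I = V / Z = -0.1613 - j13.5 A = 13.5∠-90.7° A.
Step 6 — Complex power: S = V·I* = 606.4 + j3058 VA.
Step 7 — Real power: P = Re(S) = 606.4 W.
Step 8 — Reactive power: Q = Im(S) = 3058 VAR.
Step 9 — Apparent power: |S| = 3118 VA.
Step 10 — Power factor: PF = P/|S| = 0.1945 (lagging).

(a) P = 606.4 W  (b) Q = 3058 VAR  (c) S = 3118 VA  (d) PF = 0.1945 (lagging)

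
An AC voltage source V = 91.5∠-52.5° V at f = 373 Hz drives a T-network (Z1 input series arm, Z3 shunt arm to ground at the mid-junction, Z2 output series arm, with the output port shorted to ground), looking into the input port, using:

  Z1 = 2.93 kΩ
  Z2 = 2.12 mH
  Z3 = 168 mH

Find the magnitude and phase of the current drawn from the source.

Step 1 — Angular frequency: ω = 2π·f = 2π·373 = 2344 rad/s.
Step 2 — Component impedances:
  Z1: Z = R = 2930 Ω
  Z2: Z = jωL = j·2344·0.00212 = 0 + j4.968 Ω
  Z3: Z = jωL = j·2344·0.168 = 0 + j393.7 Ω
Step 3 — With the output port shorted to ground, the output series arm Z2 runs from the junction to ground; the shunt arm Z3 also runs from the junction to ground. They appear in parallel: Z3 || Z2 = 0 + j4.907 Ω.
Step 4 — Series with input arm Z1: Z_in = Z1 + (Z3 || Z2) = 2930 + j4.907 Ω = 2930∠0.1° Ω.
Step 5 — Source phasor: V = 91.5∠-52.5° V = 55.7 - j72.59 V.
Step 6 — Ohm's law: I = V / Z_total = (55.7 - j72.59) / (2930 + j4.907) = 0.01897 - j0.02481 A.
Step 7 — Convert to polar: |I| = 0.03123 A, ∠I = -52.6°.

I = 0.03123∠-52.6° A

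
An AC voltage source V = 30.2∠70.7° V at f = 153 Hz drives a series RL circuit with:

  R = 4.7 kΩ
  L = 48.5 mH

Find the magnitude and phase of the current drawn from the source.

Step 1 — Angular frequency: ω = 2π·f = 2π·153 = 961.3 rad/s.
Step 2 — Component impedances:
  R: Z = R = 4700 Ω
  L: Z = jωL = j·961.3·0.0485 = 0 + j46.62 Ω
Step 3 — Series combination: Z_total = R + L = 4700 + j46.62 Ω = 4700∠0.6° Ω.
Step 4 — Source phasor: V = 30.2∠70.7° V = 9.982 + j28.5 V.
Step 5 — Ohm's law: I = V / Z_total = (9.982 + j28.5) / (4700 + j46.62) = 0.002184 + j0.006043 A.
Step 6 — Convert to polar: |I| = 0.006425 A, ∠I = 70.1°.

I = 0.006425∠70.1° A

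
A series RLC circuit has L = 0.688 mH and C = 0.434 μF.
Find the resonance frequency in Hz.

Step 1 — Resonance condition Im(Z)=0 gives ω₀ = 1/√(LC).
Step 2 — ω₀ = 1/√(0.000688·4.34e-07) = 5.787e+04 rad/s.
Step 3 — f₀ = ω₀/(2π) = 9210 Hz.

f₀ = 9210 Hz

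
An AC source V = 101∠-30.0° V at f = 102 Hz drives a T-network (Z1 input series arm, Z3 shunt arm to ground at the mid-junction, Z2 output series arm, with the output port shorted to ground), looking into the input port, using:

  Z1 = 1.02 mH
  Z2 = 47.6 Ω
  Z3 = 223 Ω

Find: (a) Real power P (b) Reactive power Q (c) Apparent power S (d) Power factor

Step 1 — Angular frequency: ω = 2π·f = 2π·102 = 640.9 rad/s.
Step 2 — Component impedances:
  Z1: Z = jωL = j·640.9·0.00102 = 0 + j0.6537 Ω
  Z2: Z = R = 47.6 Ω
  Z3: Z = R = 223 Ω
Step 3 — With the output port shorted to ground, the output series arm Z2 runs from the junction to ground; the shunt arm Z3 also runs from the junction to ground. They appear in parallel: Z3 || Z2 = 39.23 Ω.
Step 4 — Series with input arm Z1: Z_in = Z1 + (Z3 || Z2) = 39.23 + j0.6537 Ω = 39.23∠1.0° Ω.
Step 5 — Source phasor: V = 101∠-30.0° V = 87.47 - j50.5 V.
Step 6 — Current: I = V / Z = 2.208 - j1.324 A = 2.574∠-31.0° A.
Step 7 — Complex power: S = V·I* = 260 + j4.332 VA.
Step 8 — Real power: P = Re(S) = 260 W.
Step 9 — Reactive power: Q = Im(S) = 4.332 VAR.
Step 10 — Apparent power: |S| = 260 VA.
Step 11 — Power factor: PF = P/|S| = 0.9999 (lagging).

(a) P = 260 W  (b) Q = 4.332 VAR  (c) S = 260 VA  (d) PF = 0.9999 (lagging)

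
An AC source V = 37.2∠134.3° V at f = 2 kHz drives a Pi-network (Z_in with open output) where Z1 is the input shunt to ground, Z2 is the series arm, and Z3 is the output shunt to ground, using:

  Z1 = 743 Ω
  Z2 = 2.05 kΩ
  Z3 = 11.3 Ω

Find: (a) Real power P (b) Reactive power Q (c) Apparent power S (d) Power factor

Step 1 — Angular frequency: ω = 2π·f = 2π·2000 = 1.257e+04 rad/s.
Step 2 — Component impedances:
  Z1: Z = R = 743 Ω
  Z2: Z = R = 2050 Ω
  Z3: Z = R = 11.3 Ω
Step 3 — With open output, the series arm Z2 and the output shunt Z3 appear in series to ground: Z2 + Z3 = 2061 Ω.
Step 4 — Parallel with input shunt Z1: Z_in = Z1 || (Z2 + Z3) = 546.1 Ω = 546.1∠0.0° Ω.
Step 5 — Source phasor: V = 37.2∠134.3° V = -25.98 + j26.62 V.
Step 6 — Current: I = V / Z = -0.04757 + j0.04875 A = 0.06811∠134.3° A.
Step 7 — Complex power: S = V·I* = 2.534 VA.
Step 8 — Real power: P = Re(S) = 2.534 W.
Step 9 — Reactive power: Q = Im(S) = 0 VAR.
Step 10 — Apparent power: |S| = 2.534 VA.
Step 11 — Power factor: PF = P/|S| = 1 (unity).

(a) P = 2.534 W  (b) Q = 0 VAR  (c) S = 2.534 VA  (d) PF = 1 (unity)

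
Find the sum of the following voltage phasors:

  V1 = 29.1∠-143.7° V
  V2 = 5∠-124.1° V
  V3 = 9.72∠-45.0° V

Step 1 — Convert each phasor to rectangular form:
  V1 = 29.1·(cos(-143.7°) + j·sin(-143.7°)) = -23.45 - j17.23 V
  V2 = 5·(cos(-124.1°) + j·sin(-124.1°)) = -2.803 - j4.14 V
  V3 = 9.72·(cos(-45.0°) + j·sin(-45.0°)) = 6.873 - j6.873 V
Step 2 — Sum components: V_total = -19.38 - j28.24 V.
Step 3 — Convert to polar: |V_total| = 34.25 V, ∠V_total = -124.5°.

V_total = 34.25∠-124.5° V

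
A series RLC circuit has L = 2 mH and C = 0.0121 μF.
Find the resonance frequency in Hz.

Step 1 — Resonance condition Im(Z)=0 gives ω₀ = 1/√(LC).
Step 2 — ω₀ = 1/√(0.002·1.21e-08) = 2.033e+05 rad/s.
Step 3 — f₀ = ω₀/(2π) = 3.235e+04 Hz.

f₀ = 3.235e+04 Hz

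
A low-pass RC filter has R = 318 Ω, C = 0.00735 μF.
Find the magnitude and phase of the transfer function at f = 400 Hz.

Step 1 — Angular frequency: ω = 2π·400 = 2513 rad/s.
Step 2 — Transfer function: H(jω) = 1/(1 + jωRC).
Step 3 — Denominator: 1 + jωRC = 1 + j·2513·318·7.35e-09 = 1 + j0.005874.
Step 4 — H = 1 - j0.005874.
Step 5 — Magnitude: |H| = 1 (-0.0 dB); phase: φ = -0.3°.

|H| = 1 (-0.0 dB), φ = -0.3°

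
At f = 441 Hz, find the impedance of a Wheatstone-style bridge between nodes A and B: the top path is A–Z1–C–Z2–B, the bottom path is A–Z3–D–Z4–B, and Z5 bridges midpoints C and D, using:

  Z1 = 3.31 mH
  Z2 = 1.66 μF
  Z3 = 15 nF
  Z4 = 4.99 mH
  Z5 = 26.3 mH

Step 1 — Angular frequency: ω = 2π·f = 2π·441 = 2771 rad/s.
Step 2 — Component impedances:
  Z1: Z = jωL = j·2771·0.00331 = 0 + j9.172 Ω
  Z2: Z = 1/(jωC) = -j/(ω·C) = 0 - j217.4 Ω
  Z3: Z = 1/(jωC) = -j/(ω·C) = 0 - j2.406e+04 Ω
  Z4: Z = jωL = j·2771·0.00499 = 0 + j13.83 Ω
  Z5: Z = jωL = j·2771·0.0263 = 0 + j72.87 Ω
Step 3 — Bridge requires nodal analysis (the Z5 bridge couples midpoints C and D, so the two paths cannot be reduced to a simple series/parallel combination). Setting node B to ground and injecting 1 A at node A, the 3-node admittance system at A, C, D solves to V_A = Z_AB = 0 + j154.1 Ω = 154.1∠90.0° Ω.

Z = 0 + j154.1 Ω = 154.1∠90.0° Ω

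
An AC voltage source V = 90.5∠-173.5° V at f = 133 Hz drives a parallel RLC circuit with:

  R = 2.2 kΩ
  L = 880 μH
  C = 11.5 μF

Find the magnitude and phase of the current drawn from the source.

Step 1 — Angular frequency: ω = 2π·f = 2π·133 = 835.7 rad/s.
Step 2 — Component impedances:
  R: Z = R = 2200 Ω
  L: Z = jωL = j·835.7·0.00088 = 0 + j0.7354 Ω
  C: Z = 1/(jωC) = -j/(ω·C) = 0 - j104.1 Ω
Step 3 — Parallel combination: 1/Z_total = 1/R + 1/L + 1/C; Z_total = 0.0002493 + j0.7406 Ω = 0.7406∠90.0° Ω.
Step 4 — Source phasor: V = 90.5∠-173.5° V = -89.92 - j10.24 V.
Step 5 — Ohm's law: I = V / Z_total = (-89.92 - j10.24) / (0.0002493 + j0.7406) = -13.87 + j121.4 A.
Step 6 — Convert to polar: |I| = 122.2 A, ∠I = 96.5°.

I = 122.2∠96.5° A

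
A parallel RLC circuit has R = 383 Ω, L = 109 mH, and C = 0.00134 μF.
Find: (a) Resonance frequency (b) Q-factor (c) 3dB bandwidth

Step 1 — Resonance: ω₀ = 1/√(LC) = 1/√(0.109·1.34e-09) = 8.274e+04 rad/s.
Step 2 — f₀ = ω₀/(2π) = 1.317e+04 Hz.
Step 3 — Parallel Q: Q = R/(ω₀L) = 383/(8.274e+04·0.109) = 0.04247.
Step 4 — Bandwidth: Δω = ω₀/Q = 1.948e+06 rad/s; BW = Δω/(2π) = 3.101e+05 Hz.

(a) f₀ = 1.317e+04 Hz  (b) Q = 0.04247  (c) BW = 3.101e+05 Hz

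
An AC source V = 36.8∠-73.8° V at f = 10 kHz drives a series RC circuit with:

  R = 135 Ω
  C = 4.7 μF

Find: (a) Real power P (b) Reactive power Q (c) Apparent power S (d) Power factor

Step 1 — Angular frequency: ω = 2π·f = 2π·1e+04 = 6.283e+04 rad/s.
Step 2 — Component impedances:
  R: Z = R = 135 Ω
  C: Z = 1/(jωC) = -j/(ω·C) = 0 - j3.386 Ω
Step 3 — Series combination: Z_total = R + C = 135 - j3.386 Ω = 135∠-1.4° Ω.
Step 4 — Source phasor: V = 36.8∠-73.8° V = 10.27 - j35.34 V.
Step 5 — Current: I = V / Z = 0.08257 - j0.2597 A = 0.2725∠-72.4° A.
Step 6 — Complex power: S = V·I* = 10.03 - j0.2515 VA.
Step 7 — Real power: P = Re(S) = 10.03 W.
Step 8 — Reactive power: Q = Im(S) = -0.2515 VAR.
Step 9 — Apparent power: |S| = 10.03 VA.
Step 10 — Power factor: PF = P/|S| = 0.9997 (leading).

(a) P = 10.03 W  (b) Q = -0.2515 VAR  (c) S = 10.03 VA  (d) PF = 0.9997 (leading)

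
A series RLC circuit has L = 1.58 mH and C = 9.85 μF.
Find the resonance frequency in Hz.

Step 1 — Resonance condition Im(Z)=0 gives ω₀ = 1/√(LC).
Step 2 — ω₀ = 1/√(0.00158·9.85e-06) = 8016 rad/s.
Step 3 — f₀ = ω₀/(2π) = 1276 Hz.

f₀ = 1276 Hz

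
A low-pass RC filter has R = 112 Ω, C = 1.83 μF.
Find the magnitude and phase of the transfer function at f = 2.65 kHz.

Step 1 — Angular frequency: ω = 2π·2650 = 1.665e+04 rad/s.
Step 2 — Transfer function: H(jω) = 1/(1 + jωRC).
Step 3 — Denominator: 1 + jωRC = 1 + j·1.665e+04·112·1.83e-06 = 1 + j3.413.
Step 4 — H = 0.07907 - j0.2699.
Step 5 — Magnitude: |H| = 0.2812 (-11.0 dB); phase: φ = -73.7°.

|H| = 0.2812 (-11.0 dB), φ = -73.7°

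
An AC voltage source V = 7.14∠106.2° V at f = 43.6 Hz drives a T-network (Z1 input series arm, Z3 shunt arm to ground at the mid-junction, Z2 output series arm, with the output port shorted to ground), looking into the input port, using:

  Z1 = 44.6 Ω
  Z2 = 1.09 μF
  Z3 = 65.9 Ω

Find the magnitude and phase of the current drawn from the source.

Step 1 — Angular frequency: ω = 2π·f = 2π·43.6 = 273.9 rad/s.
Step 2 — Component impedances:
  Z1: Z = R = 44.6 Ω
  Z2: Z = 1/(jωC) = -j/(ω·C) = 0 - j3349 Ω
  Z3: Z = R = 65.9 Ω
Step 3 — With the output port shorted to ground, the output series arm Z2 runs from the junction to ground; the shunt arm Z3 also runs from the junction to ground. They appear in parallel: Z3 || Z2 = 65.87 - j1.296 Ω.
Step 4 — Series with input arm Z1: Z_in = Z1 + (Z3 || Z2) = 110.5 - j1.296 Ω = 110.5∠-0.7° Ω.
Step 5 — Source phasor: V = 7.14∠106.2° V = -1.992 + j6.856 V.
Step 6 — Ohm's law: I = V / Z_total = (-1.992 + j6.856) / (110.5 - j1.296) = -0.01876 + j0.06184 A.
Step 7 — Convert to polar: |I| = 0.06463 A, ∠I = 106.9°.

I = 0.06463∠106.9° A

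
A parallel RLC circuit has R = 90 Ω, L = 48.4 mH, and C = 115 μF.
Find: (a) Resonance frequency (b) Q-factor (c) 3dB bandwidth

Step 1 — Resonance: ω₀ = 1/√(LC) = 1/√(0.0484·0.000115) = 423.9 rad/s.
Step 2 — f₀ = ω₀/(2π) = 67.46 Hz.
Step 3 — Parallel Q: Q = R/(ω₀L) = 90/(423.9·0.0484) = 4.387.
Step 4 — Bandwidth: Δω = ω₀/Q = 96.62 rad/s; BW = Δω/(2π) = 15.38 Hz.

(a) f₀ = 67.46 Hz  (b) Q = 4.387  (c) BW = 15.38 Hz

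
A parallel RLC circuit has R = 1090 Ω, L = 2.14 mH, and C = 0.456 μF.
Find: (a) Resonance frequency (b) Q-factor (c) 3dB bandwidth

Step 1 — Resonance: ω₀ = 1/√(LC) = 1/√(0.00214·4.56e-07) = 3.201e+04 rad/s.
Step 2 — f₀ = ω₀/(2π) = 5095 Hz.
Step 3 — Parallel Q: Q = R/(ω₀L) = 1090/(3.201e+04·0.00214) = 15.91.
Step 4 — Bandwidth: Δω = ω₀/Q = 2012 rad/s; BW = Δω/(2π) = 320.2 Hz.

(a) f₀ = 5095 Hz  (b) Q = 15.91  (c) BW = 320.2 Hz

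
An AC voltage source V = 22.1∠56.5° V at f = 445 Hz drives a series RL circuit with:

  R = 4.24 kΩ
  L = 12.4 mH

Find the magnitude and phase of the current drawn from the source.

Step 1 — Angular frequency: ω = 2π·f = 2π·445 = 2796 rad/s.
Step 2 — Component impedances:
  R: Z = R = 4240 Ω
  L: Z = jωL = j·2796·0.0124 = 0 + j34.67 Ω
Step 3 — Series combination: Z_total = R + L = 4240 + j34.67 Ω = 4240∠0.5° Ω.
Step 4 — Source phasor: V = 22.1∠56.5° V = 12.2 + j18.43 V.
Step 5 — Ohm's law: I = V / Z_total = (12.2 + j18.43) / (4240 + j34.67) = 0.002912 + j0.004323 A.
Step 6 — Convert to polar: |I| = 0.005212 A, ∠I = 56.0°.

I = 0.005212∠56.0° A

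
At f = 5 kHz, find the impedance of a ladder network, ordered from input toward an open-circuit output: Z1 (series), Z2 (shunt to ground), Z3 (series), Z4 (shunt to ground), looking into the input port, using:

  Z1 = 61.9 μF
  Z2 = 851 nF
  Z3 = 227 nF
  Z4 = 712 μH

Step 1 — Angular frequency: ω = 2π·f = 2π·5000 = 3.142e+04 rad/s.
Step 2 — Component impedances:
  Z1: Z = 1/(jωC) = -j/(ω·C) = 0 - j0.5142 Ω
  Z2: Z = 1/(jωC) = -j/(ω·C) = 0 - j37.4 Ω
  Z3: Z = 1/(jωC) = -j/(ω·C) = 0 - j140.2 Ω
  Z4: Z = jωL = j·3.142e+04·0.000712 = 0 + j22.37 Ω
Step 3 — Ladder network (open output): work backward from the far end, alternating series and parallel combinations. Z_in = 0 - j28.91 Ω = 28.91∠-90.0° Ω.

Z = 0 - j28.91 Ω = 28.91∠-90.0° Ω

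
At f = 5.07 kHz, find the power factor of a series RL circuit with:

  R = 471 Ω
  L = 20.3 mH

Step 1 — Angular frequency: ω = 2π·f = 2π·5070 = 3.186e+04 rad/s.
Step 2 — Component impedances:
  R: Z = R = 471 Ω
  L: Z = jωL = j·3.186e+04·0.0203 = 0 + j646.7 Ω
Step 3 — Series combination: Z_total = R + L = 471 + j646.7 Ω = 800∠53.9° Ω.
Step 4 — Power factor: PF = cos(φ) = Re(Z)/|Z| = 471/800 = 0.5887.
Step 5 — Type: Im(Z) = 646.7 ⇒ lagging (phase φ = 53.9°).

PF = 0.5887 (lagging, φ = 53.9°)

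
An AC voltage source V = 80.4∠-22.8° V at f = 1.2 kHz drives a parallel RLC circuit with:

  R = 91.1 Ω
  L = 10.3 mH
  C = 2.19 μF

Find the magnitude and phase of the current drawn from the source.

Step 1 — Angular frequency: ω = 2π·f = 2π·1200 = 7540 rad/s.
Step 2 — Component impedances:
  R: Z = R = 91.1 Ω
  L: Z = jωL = j·7540·0.0103 = 0 + j77.66 Ω
  C: Z = 1/(jωC) = -j/(ω·C) = 0 - j60.56 Ω
Step 3 — Parallel combination: 1/Z_total = 1/R + 1/L + 1/C; Z_total = 82.09 - j27.19 Ω = 86.48∠-18.3° Ω.
Step 4 — Source phasor: V = 80.4∠-22.8° V = 74.12 - j31.16 V.
Step 5 — Ohm's law: I = V / Z_total = (74.12 - j31.16) / (82.09 - j27.19) = 0.9269 - j0.07254 A.
Step 6 — Convert to polar: |I| = 0.9297 A, ∠I = -4.5°.

I = 0.9297∠-4.5° A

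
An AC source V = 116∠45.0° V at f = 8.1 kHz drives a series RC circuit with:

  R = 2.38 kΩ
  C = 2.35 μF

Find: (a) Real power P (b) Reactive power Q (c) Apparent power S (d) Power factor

Step 1 — Angular frequency: ω = 2π·f = 2π·8100 = 5.089e+04 rad/s.
Step 2 — Component impedances:
  R: Z = R = 2380 Ω
  C: Z = 1/(jωC) = -j/(ω·C) = 0 - j8.361 Ω
Step 3 — Series combination: Z_total = R + C = 2380 - j8.361 Ω = 2380∠-0.2° Ω.
Step 4 — Source phasor: V = 116∠45.0° V = 82.02 + j82.02 V.
Step 5 — Current: I = V / Z = 0.03434 + j0.03458 A = 0.04874∠45.2° A.
Step 6 — Complex power: S = V·I* = 5.654 - j0.01986 VA.
Step 7 — Real power: P = Re(S) = 5.654 W.
Step 8 — Reactive power: Q = Im(S) = -0.01986 VAR.
Step 9 — Apparent power: |S| = 5.654 VA.
Step 10 — Power factor: PF = P/|S| = 1 (leading).

(a) P = 5.654 W  (b) Q = -0.01986 VAR  (c) S = 5.654 VA  (d) PF = 1 (leading)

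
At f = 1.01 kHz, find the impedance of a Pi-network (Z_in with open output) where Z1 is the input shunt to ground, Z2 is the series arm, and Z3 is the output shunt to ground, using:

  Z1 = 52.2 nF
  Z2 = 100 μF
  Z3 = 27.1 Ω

Step 1 — Angular frequency: ω = 2π·f = 2π·1010 = 6346 rad/s.
Step 2 — Component impedances:
  Z1: Z = 1/(jωC) = -j/(ω·C) = 0 - j3019 Ω
  Z2: Z = 1/(jωC) = -j/(ω·C) = 0 - j1.576 Ω
  Z3: Z = R = 27.1 Ω
Step 3 — With open output, the series arm Z2 and the output shunt Z3 appear in series to ground: Z2 + Z3 = 27.1 - j1.576 Ω.
Step 4 — Parallel with input shunt Z1: Z_in = Z1 || (Z2 + Z3) = 27.07 - j1.818 Ω = 27.13∠-3.8° Ω.

Z = 27.07 - j1.818 Ω = 27.13∠-3.8° Ω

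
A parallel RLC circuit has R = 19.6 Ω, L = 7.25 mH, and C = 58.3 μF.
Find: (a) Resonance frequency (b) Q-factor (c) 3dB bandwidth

Step 1 — Resonance: ω₀ = 1/√(LC) = 1/√(0.00725·5.83e-05) = 1538 rad/s.
Step 2 — f₀ = ω₀/(2π) = 244.8 Hz.
Step 3 — Parallel Q: Q = R/(ω₀L) = 19.6/(1538·0.00725) = 1.758.
Step 4 — Bandwidth: Δω = ω₀/Q = 875.1 rad/s; BW = Δω/(2π) = 139.3 Hz.

(a) f₀ = 244.8 Hz  (b) Q = 1.758  (c) BW = 139.3 Hz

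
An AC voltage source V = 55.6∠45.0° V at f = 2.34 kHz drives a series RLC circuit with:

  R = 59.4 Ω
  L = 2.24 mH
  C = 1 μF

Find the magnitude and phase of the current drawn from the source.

Step 1 — Angular frequency: ω = 2π·f = 2π·2340 = 1.47e+04 rad/s.
Step 2 — Component impedances:
  R: Z = R = 59.4 Ω
  L: Z = jωL = j·1.47e+04·0.00224 = 0 + j32.93 Ω
  C: Z = 1/(jωC) = -j/(ω·C) = 0 - j68.01 Ω
Step 3 — Series combination: Z_total = R + L + C = 59.4 - j35.08 Ω = 68.99∠-30.6° Ω.
Step 4 — Source phasor: V = 55.6∠45.0° V = 39.32 + j39.32 V.
Step 5 — Ohm's law: I = V / Z_total = (39.32 + j39.32) / (59.4 - j35.08) = 0.2009 + j0.7805 A.
Step 6 — Convert to polar: |I| = 0.806 A, ∠I = 75.6°.

I = 0.806∠75.6° A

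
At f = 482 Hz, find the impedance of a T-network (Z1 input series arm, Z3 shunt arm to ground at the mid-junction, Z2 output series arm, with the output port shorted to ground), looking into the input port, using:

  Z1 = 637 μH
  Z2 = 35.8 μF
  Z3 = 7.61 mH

Step 1 — Angular frequency: ω = 2π·f = 2π·482 = 3028 rad/s.
Step 2 — Component impedances:
  Z1: Z = jωL = j·3028·0.000637 = 0 + j1.929 Ω
  Z2: Z = 1/(jωC) = -j/(ω·C) = 0 - j9.223 Ω
  Z3: Z = jωL = j·3028·0.00761 = 0 + j23.05 Ω
Step 3 — With the output port shorted to ground, the output series arm Z2 runs from the junction to ground; the shunt arm Z3 also runs from the junction to ground. They appear in parallel: Z3 || Z2 = 0 - j15.38 Ω.
Step 4 — Series with input arm Z1: Z_in = Z1 + (Z3 || Z2) = 0 - j13.45 Ω = 13.45∠-90.0° Ω.

Z = 0 - j13.45 Ω = 13.45∠-90.0° Ω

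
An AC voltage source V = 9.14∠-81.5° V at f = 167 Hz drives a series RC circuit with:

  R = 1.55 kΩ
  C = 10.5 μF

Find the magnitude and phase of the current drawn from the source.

Step 1 — Angular frequency: ω = 2π·f = 2π·167 = 1049 rad/s.
Step 2 — Component impedances:
  R: Z = R = 1550 Ω
  C: Z = 1/(jωC) = -j/(ω·C) = 0 - j90.76 Ω
Step 3 — Series combination: Z_total = R + C = 1550 - j90.76 Ω = 1553∠-3.4° Ω.
Step 4 — Source phasor: V = 9.14∠-81.5° V = 1.351 - j9.04 V.
Step 5 — Ohm's law: I = V / Z_total = (1.351 - j9.04) / (1550 - j90.76) = 0.001209 - j0.005761 A.
Step 6 — Convert to polar: |I| = 0.005887 A, ∠I = -78.1°.

I = 0.005887∠-78.1° A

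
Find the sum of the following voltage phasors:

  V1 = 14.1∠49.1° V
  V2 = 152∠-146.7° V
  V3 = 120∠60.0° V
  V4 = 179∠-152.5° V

Step 1 — Convert each phasor to rectangular form:
  V1 = 14.1·(cos(49.1°) + j·sin(49.1°)) = 9.232 + j10.66 V
  V2 = 152·(cos(-146.7°) + j·sin(-146.7°)) = -127 - j83.45 V
  V3 = 120·(cos(60.0°) + j·sin(60.0°)) = 60 + j103.9 V
  V4 = 179·(cos(-152.5°) + j·sin(-152.5°)) = -158.8 - j82.65 V
Step 2 — Sum components: V_total = -216.6 - j51.52 V.
Step 3 — Convert to polar: |V_total| = 222.6 V, ∠V_total = -166.6°.

V_total = 222.6∠-166.6° V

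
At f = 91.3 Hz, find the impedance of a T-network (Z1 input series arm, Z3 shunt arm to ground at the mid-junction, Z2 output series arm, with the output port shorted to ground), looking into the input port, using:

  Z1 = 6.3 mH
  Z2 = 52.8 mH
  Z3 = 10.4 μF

Step 1 — Angular frequency: ω = 2π·f = 2π·91.3 = 573.7 rad/s.
Step 2 — Component impedances:
  Z1: Z = jωL = j·573.7·0.0063 = 0 + j3.614 Ω
  Z2: Z = jωL = j·573.7·0.0528 = 0 + j30.29 Ω
  Z3: Z = 1/(jωC) = -j/(ω·C) = 0 - j167.6 Ω
Step 3 — With the output port shorted to ground, the output series arm Z2 runs from the junction to ground; the shunt arm Z3 also runs from the junction to ground. They appear in parallel: Z3 || Z2 = 0 + j36.97 Ω.
Step 4 — Series with input arm Z1: Z_in = Z1 + (Z3 || Z2) = 0 + j40.58 Ω = 40.58∠90.0° Ω.

Z = 0 + j40.58 Ω = 40.58∠90.0° Ω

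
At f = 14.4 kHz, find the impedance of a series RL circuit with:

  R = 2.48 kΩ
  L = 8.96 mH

Step 1 — Angular frequency: ω = 2π·f = 2π·1.44e+04 = 9.048e+04 rad/s.
Step 2 — Component impedances:
  R: Z = R = 2480 Ω
  L: Z = jωL = j·9.048e+04·0.00896 = 0 + j810.7 Ω
Step 3 — Series combination: Z_total = R + L = 2480 + j810.7 Ω = 2609∠18.1° Ω.

Z = 2480 + j810.7 Ω = 2609∠18.1° Ω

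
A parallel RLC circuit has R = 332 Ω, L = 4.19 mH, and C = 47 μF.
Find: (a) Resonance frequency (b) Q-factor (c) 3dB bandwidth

Step 1 — Resonance: ω₀ = 1/√(LC) = 1/√(0.00419·4.7e-05) = 2253 rad/s.
Step 2 — f₀ = ω₀/(2π) = 358.6 Hz.
Step 3 — Parallel Q: Q = R/(ω₀L) = 332/(2253·0.00419) = 35.16.
Step 4 — Bandwidth: Δω = ω₀/Q = 64.09 rad/s; BW = Δω/(2π) = 10.2 Hz.

(a) f₀ = 358.6 Hz  (b) Q = 35.16  (c) BW = 10.2 Hz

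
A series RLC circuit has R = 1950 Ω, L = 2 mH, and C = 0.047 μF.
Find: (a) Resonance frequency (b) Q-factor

Step 1 — Resonance condition Im(Z)=0 gives ω₀ = 1/√(LC).
Step 2 — ω₀ = 1/√(0.002·4.7e-08) = 1.031e+05 rad/s.
Step 3 — f₀ = ω₀/(2π) = 1.642e+04 Hz.
Step 4 — Series Q: Q = ω₀L/R = 1.031e+05·0.002/1950 = 0.1058.

(a) f₀ = 1.642e+04 Hz  (b) Q = 0.1058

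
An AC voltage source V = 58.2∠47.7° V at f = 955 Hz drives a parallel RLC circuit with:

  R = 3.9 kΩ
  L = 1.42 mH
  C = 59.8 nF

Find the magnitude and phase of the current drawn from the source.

Step 1 — Angular frequency: ω = 2π·f = 2π·955 = 6000 rad/s.
Step 2 — Component impedances:
  R: Z = R = 3900 Ω
  L: Z = jωL = j·6000·0.00142 = 0 + j8.521 Ω
  C: Z = 1/(jωC) = -j/(ω·C) = 0 - j2787 Ω
Step 3 — Parallel combination: 1/Z_total = 1/R + 1/L + 1/C; Z_total = 0.01873 + j8.547 Ω = 8.547∠89.9° Ω.
Step 4 — Source phasor: V = 58.2∠47.7° V = 39.17 + j43.05 V.
Step 5 — Ohm's law: I = V / Z_total = (39.17 + j43.05) / (0.01873 + j8.547) = 5.047 - j4.572 A.
Step 6 — Convert to polar: |I| = 6.81 A, ∠I = -42.2°.

I = 6.81∠-42.2° A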